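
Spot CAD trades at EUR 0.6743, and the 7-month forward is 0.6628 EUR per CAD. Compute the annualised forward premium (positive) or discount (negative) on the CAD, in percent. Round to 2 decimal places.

T = 7/12 years.
CAD trades forward at -1.70547% vs spot over the period.
×(1/T) gives -2.92% p.a.

-2.92%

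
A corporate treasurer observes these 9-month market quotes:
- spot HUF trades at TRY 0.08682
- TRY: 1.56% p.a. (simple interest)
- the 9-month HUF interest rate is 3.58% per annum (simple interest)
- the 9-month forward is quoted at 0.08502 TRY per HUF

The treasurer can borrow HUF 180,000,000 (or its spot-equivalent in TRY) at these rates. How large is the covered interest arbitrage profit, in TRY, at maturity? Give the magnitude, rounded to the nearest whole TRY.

TRY 95,941

T = 9/12 years.
Invest the HUF and cover forward: 180,000,000 × 1.026850 × 0.08502 = TRY 15,714,501.66.
Convert at spot and invest in TRY: 180,000,000 × 0.08682 × 1.011700 = TRY 15,810,442.92.
The quoted forward undervalues HUF, so borrow HUF, convert to TRY at spot, deposit the TRY at 1.56%, and buy HUF forward at 0.08502 to cover the loan.
Arbitrage profit = |15,714,501.66 − 15,810,442.92| = TRY 95,941.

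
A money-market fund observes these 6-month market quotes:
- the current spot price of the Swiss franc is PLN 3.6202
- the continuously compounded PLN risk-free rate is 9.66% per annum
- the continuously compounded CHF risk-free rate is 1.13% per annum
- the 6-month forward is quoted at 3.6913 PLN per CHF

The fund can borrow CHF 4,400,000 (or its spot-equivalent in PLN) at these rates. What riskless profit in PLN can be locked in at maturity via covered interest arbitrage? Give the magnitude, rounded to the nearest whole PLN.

PLN 383,382

T = 6/12 years.
Keep in CHF, deliver into the forward: 4,400,000·1.0056659914·3.6913 = PLN 16,333,745.45.
Swap to PLN now, deposit: 4,400,000·3.6202·1.0494854537 = PLN 16,717,127.85.
The quoted forward undervalues CHF, so borrow CHF, convert to PLN at spot, deposit the PLN at 9.66%, and buy CHF forward at 3.6913 to cover the loan.
Arbitrage profit = |16,333,745.45 − 16,717,127.85| = PLN 383,382.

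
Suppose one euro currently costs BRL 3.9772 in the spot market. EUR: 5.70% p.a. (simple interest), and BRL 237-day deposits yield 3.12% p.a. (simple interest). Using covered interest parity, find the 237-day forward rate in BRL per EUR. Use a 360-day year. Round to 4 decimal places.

T = 237/360 years.
BRL growth factor: 1 + 0.0312×237/360 = 1.020540.
EUR accumulates by 1 + 0.0570×237/360 = 1.037525.
So F = 3.9772 × 1.020540 / 1.037525 = 3.912090 (BRL/EUR).

3.9121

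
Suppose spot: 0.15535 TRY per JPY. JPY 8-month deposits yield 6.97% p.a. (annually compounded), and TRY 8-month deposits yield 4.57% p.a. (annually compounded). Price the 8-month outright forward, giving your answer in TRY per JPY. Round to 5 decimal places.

0.15302

T = 8/12 years.
Growth of 1 TRY over T: (1 + 0.0457)^(8/12) = 1.0302392.
JPY accumulates by (1 + 0.0697)^(8/12) = 1.045943.
Forward (TRY per JPY) = 0.15535 × 1.0302392 / 1.045943 = 0.1530176.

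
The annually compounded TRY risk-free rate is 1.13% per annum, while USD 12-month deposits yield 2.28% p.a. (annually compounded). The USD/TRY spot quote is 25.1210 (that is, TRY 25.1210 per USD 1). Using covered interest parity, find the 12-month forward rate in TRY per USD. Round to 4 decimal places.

T = 1 year.
Growth of 1 TRY over T: (1 + 0.0113)^1 = 1.011300.
USD accumulates by (1 + 0.0228)^1 = 1.022800.
CIP: F = S · (grow TRY)/(grow USD) = 25.121 × 1.011300/1.022800 = 24.838548 TRY per USD.

24.8385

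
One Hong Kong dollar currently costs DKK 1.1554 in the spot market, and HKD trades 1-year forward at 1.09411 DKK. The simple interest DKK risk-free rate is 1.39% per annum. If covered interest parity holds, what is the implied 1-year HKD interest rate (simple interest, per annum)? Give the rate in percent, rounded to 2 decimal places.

7.07%

T = 1 year.
By CIP, F/S equals the DKK-to-HKD growth ratio: 1.09411/1.1554 = 0.9469534.
The DKK side grows by 1 + 0.0139×1 = 1.013900.
Hence g_HKD = 1.0706968.
(1.0706968 − 1)/T = 0.070697, i.e. 7.07%.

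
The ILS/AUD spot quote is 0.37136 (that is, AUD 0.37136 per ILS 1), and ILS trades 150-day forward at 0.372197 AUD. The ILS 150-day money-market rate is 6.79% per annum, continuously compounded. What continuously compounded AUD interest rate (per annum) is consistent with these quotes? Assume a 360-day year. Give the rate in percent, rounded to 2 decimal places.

7.33%

T = 150/360 years.
F/S = 0.372197/0.37136 = 1.0022539 = (growth of AUD) / (growth of ILS).
ILS growth factor: e^(0.0679×150/360) = 1.0286957.
So the AUD growth factor = 1.0310143.
r = ln(1.0310143)/(150/360) = 0.073303 → 7.33%.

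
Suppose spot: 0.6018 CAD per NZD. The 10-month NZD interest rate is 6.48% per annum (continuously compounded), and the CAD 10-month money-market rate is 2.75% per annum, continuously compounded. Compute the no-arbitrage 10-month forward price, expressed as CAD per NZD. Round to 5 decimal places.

T = 10/12 years.
CAD growth factor: e^(0.0275×10/12) = 1.0231813.
NZD accumulates by e^(0.0648×10/12) = 1.0554846.
So F = 0.6018 × 1.0231813 / 1.0554846 = 0.5833818 (CAD/NZD).

0.58338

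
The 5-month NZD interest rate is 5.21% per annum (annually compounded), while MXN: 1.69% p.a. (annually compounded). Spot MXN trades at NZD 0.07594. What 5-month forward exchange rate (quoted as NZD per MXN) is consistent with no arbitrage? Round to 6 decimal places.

0.077024

T = 5/12 years.
NZD accumulates by (1 + 0.0521)^(5/12) = 1.0213872.
Growth of 1 MXN over T: (1 + 0.0169)^(5/12) = 1.0070073.
CIP: F = S · (grow NZD)/(grow MXN) = 0.07594 × 1.0213872/1.0070073 = 0.07702441 NZD per MXN.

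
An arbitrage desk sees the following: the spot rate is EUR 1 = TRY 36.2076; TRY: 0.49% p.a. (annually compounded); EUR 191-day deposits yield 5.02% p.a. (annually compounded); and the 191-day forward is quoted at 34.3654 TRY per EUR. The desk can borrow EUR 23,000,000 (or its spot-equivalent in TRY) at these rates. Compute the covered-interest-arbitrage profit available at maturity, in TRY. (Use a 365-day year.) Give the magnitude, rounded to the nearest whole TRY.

TRY 23,982,764

T = 191/365 years.
Route A — deposit EUR, sell forward: 23,000,000 × 1.02596225312 × 34.3654 = TRY 810,924,873.91.
Route B — convert at spot, deposit TRY: 23,000,000 × 36.2076 × 1.00256112205 = TRY 834,907,637.90.
The quoted forward undervalues EUR, so borrow EUR, convert to TRY at spot, deposit the TRY at 0.49%, and buy EUR forward at 34.3654 to cover the loan.
Profit = 834,907,637.90 − 810,924,873.91 = TRY 23,982,764.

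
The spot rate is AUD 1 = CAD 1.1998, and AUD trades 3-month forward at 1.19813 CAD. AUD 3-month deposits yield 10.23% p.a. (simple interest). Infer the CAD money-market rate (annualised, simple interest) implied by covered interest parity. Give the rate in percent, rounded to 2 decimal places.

T = 3/12 years.
By CIP, F/S equals the CAD-to-AUD growth ratio: 1.19813/1.1998 = 0.9986081.
AUD growth factor: 1 + 0.1023×3/12 = 1.025575.
That pins the CAD growth at 1.0241475.
r = (1.0241475 − 1)/(3/12) = 0.096590 → 9.66%.

9.66%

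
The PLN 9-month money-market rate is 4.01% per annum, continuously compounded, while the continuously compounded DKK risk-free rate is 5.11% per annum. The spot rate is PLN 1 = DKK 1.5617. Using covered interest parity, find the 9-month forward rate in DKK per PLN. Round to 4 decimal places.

T = 9/12 years.
DKK growth factor: e^(0.0511×9/12) = 1.0390689.
PLN accumulates by e^(0.0401×9/12) = 1.0305318.
Forward (DKK per PLN) = 1.5617 × 1.0390689 / 1.0305318 = 1.574637.

1.5746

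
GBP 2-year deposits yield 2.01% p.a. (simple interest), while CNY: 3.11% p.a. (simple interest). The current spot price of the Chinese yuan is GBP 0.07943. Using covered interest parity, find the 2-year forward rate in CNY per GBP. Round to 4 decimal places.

12.8560

T = 2 years.
GBP growth factor: 1 + 0.0201×2 = 1.040200.
CNY growth factor: 1 + 0.0311×2 = 1.062200.
CIP: F = S · (grow GBP)/(grow CNY) = 0.07943 × 1.040200/1.062200 = 0.077784867 GBP per CNY.
Invert for CNY per GBP: 1 / 0.077784867 = 12.8560.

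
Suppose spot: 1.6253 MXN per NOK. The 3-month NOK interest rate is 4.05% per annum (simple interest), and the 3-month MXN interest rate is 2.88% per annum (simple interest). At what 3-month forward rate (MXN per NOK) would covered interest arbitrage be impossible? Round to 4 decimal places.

1.6206

T = 3/12 years.
MXN accumulates by 1 + 0.0288×3/12 = 1.007200.
NOK growth factor: 1 + 0.0405×3/12 = 1.010125.
Forward (MXN per NOK) = 1.6253 × 1.007200 / 1.010125 = 1.620594.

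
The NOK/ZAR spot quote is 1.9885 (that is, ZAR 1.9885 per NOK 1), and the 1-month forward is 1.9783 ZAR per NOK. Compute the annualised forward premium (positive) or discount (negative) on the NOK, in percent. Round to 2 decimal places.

-6.16%

T = 1/12 years.
NOK trades forward at -0.51295% vs spot over the period.
×(1/T) gives -6.16% p.a.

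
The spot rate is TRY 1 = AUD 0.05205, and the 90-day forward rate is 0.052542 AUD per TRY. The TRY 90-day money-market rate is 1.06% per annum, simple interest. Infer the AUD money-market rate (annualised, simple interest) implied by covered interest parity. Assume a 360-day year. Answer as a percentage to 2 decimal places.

T = 90/360 years.
CIP gives F = S · g_AUD/g_TRY, so g_AUD/g_TRY = 0.052542/0.05205 = 1.0094524.
The TRY side grows by 1 + 0.0106×90/360 = 1.002650.
So the AUD growth factor = 1.0121274.
r = (1.0121274 − 1)/(90/360) = 0.048510 → 4.85%.

4.85%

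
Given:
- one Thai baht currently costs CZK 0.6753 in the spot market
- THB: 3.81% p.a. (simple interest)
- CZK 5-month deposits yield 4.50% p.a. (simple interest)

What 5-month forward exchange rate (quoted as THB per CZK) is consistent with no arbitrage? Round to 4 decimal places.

T = 5/12 years.
Growth of 1 CZK over T: 1 + 0.0450×5/12 = 1.018750.
THB growth factor: 1 + 0.0381×5/12 = 1.015875.
CIP: F = S · (grow CZK)/(grow THB) = 0.6753 × 1.018750/1.015875 = 0.6772111 CZK per THB.
Invert for THB per CZK: 1 / 0.6772111 = 1.4766.

1.4766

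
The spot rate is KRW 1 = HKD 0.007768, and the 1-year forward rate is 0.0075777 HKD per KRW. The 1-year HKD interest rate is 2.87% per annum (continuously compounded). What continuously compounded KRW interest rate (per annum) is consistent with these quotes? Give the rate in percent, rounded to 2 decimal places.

5.35%

T = 1 year.
CIP gives F = S · g_HKD/g_KRW, so g_HKD/g_KRW = 0.0075777/0.007768 = 0.9755021.
The HKD side grows by e^(0.0287×1) = 1.0291158.
Hence g_KRW = 1.0549601.
Take logs: ln 1.0549601 / 1 = 0.053503, so 5.35%.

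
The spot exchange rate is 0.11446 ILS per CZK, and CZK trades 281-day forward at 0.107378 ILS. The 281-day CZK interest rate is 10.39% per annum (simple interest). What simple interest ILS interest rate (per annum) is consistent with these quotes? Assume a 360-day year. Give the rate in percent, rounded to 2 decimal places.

1.82%

T = 281/360 years.
By CIP, F/S equals the ILS-to-CZK growth ratio: 0.107378/0.11446 = 0.9381269.
The CZK side grows by 1 + 0.1039×281/360 = 1.0810997.
Hence g_ILS = 1.0142087.
r = (1.0142087 − 1)/(281/360) = 0.018203 → 1.82%.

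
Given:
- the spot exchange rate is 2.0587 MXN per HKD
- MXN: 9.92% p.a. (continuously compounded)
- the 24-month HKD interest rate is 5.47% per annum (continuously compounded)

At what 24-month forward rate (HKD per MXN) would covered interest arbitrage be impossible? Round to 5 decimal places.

0.44438

T = 2 years.
MXN accumulates by e^(0.0992×2) = 1.2194501.
HKD growth factor: e^(0.0547×2) = 1.1156085.
So F = 2.0587 × 1.2194501 / 1.1156085 = 2.250325 (MXN/HKD).
Quoted the other way: 1/2.250325 = 0.44438 HKD per MXN.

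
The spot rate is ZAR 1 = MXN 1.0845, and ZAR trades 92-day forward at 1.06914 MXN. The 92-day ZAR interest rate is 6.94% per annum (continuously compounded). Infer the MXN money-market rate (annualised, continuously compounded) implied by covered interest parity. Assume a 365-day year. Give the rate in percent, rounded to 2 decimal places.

1.28%

T = 92/365 years.
CIP gives F = S · g_MXN/g_ZAR, so g_MXN/g_ZAR = 1.06914/1.0845 = 0.9858368.
ZAR growth factor: e^(0.0694×92/365) = 1.0176465.
Hence g_MXN = 1.0032334.
Take logs: ln 1.0032334 / (92/365) = 0.012807, so 1.28%.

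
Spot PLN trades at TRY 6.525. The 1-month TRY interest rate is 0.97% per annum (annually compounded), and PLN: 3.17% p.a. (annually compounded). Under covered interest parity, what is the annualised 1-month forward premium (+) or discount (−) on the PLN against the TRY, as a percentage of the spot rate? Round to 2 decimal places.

T = 1/12 years.
CIP forward (TRY per PLN) = 6.525 × 1.0008048/1.002604 = 6.513291.
Annualised premium = (F − S)/S × (1/T) = (6.513291 − 6.525)/6.525 ÷ (1/12) = -2.15%.

-2.15%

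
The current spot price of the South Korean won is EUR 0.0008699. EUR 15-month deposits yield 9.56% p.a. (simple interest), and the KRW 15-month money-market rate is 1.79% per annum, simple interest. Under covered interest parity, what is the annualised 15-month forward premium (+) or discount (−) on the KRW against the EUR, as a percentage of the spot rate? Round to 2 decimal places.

+7.60%

T = 15/12 years.
F = S · g_EUR/g_KRW = 0.0008699 × 1.119500/1.022375 = 0.0009525400.
(F − S)/S ÷ T = (0.0009525400 − 0.0008699)/0.0008699/(15/12) = 0.076000 → 7.60%.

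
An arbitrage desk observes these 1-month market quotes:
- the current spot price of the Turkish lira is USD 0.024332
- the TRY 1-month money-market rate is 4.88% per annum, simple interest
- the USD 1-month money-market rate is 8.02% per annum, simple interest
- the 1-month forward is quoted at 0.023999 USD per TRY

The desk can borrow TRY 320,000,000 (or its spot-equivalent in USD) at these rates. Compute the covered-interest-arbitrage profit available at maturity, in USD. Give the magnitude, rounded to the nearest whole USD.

T = 1/12 years.
Keep in TRY, deliver into the forward: 320,000,000·1.004066667·0.023999 = USD 7,710,910.70.
Swap to USD now, deposit: 320,000,000·0.024332·1.006683333 = USD 7,838,278.03.
The quoted forward undervalues TRY, so borrow TRY, convert to USD at spot, deposit the USD at 8.02%, and buy TRY forward at 0.023999 to cover the loan.
The gap between the two covered legs is USD 127,367.

USD 127,367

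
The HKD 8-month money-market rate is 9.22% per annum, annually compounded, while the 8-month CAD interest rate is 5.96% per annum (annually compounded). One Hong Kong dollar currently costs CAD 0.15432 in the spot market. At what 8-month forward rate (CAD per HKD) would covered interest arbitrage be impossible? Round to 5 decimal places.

0.15123

T = 8/12 years.
CAD accumulates by (1 + 0.0596)^(8/12) = 1.0393488.
Growth of 1 HKD over T: (1 + 0.0922)^(8/12) = 1.0605589.
So F = 0.15432 × 1.0393488 / 1.0605589 = 0.1512338 (CAD/HKD).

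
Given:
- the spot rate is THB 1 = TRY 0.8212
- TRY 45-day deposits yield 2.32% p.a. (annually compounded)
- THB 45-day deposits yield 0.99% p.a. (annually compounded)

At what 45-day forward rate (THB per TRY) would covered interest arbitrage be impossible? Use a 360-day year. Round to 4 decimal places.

T = 45/360 years.
TRY growth factor: (1 + 0.0232)^(45/360) = 1.002871.
Growth of 1 THB over T: (1 + 0.0099)^(45/360) = 1.0012322.
CIP: F = S · (grow TRY)/(grow THB) = 0.8212 × 1.002871/1.0012322 = 0.8225441 TRY per THB.
Quoted the other way: 1/0.8225441 = 1.2157 THB per TRY.

1.2157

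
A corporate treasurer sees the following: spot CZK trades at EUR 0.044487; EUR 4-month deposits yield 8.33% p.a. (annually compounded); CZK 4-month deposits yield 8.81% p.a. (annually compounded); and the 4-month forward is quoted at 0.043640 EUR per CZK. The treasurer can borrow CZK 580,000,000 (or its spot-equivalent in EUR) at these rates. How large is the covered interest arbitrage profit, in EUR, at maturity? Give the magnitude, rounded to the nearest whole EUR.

EUR 466,201

T = 4/12 years.
Keep in CZK, deliver into the forward: 580,000,000·1.0285441461·0.043640 = EUR 26,033,686.59.
Swap to EUR now, deposit: 580,000,000·0.044487·1.0270294908 = EUR 26,499,887.36.
The quoted forward undervalues CZK, so borrow CZK, convert to EUR at spot, deposit the EUR at 8.33%, and buy CZK forward at 0.043640 to cover the loan.
Profit = 26,499,887.36 − 26,033,686.59 = EUR 466,201.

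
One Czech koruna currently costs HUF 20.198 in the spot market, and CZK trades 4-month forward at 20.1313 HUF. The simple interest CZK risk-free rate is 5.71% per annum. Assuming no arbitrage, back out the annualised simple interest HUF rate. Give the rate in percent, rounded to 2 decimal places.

T = 4/12 years.
By CIP, F/S equals the HUF-to-CZK growth ratio: 20.1313/20.198 = 0.9966977.
CZK growth factor: 1 + 0.0571×4/12 = 1.0190333.
Hence g_HUF = 1.0156681.
r = (1.0156681 − 1)/(4/12) = 0.047004 → 4.70%.

4.70%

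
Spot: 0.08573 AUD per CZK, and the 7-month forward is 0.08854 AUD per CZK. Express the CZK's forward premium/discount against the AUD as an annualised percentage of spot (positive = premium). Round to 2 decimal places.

+5.62%

T = 7/12 years.
CZK trades forward at +3.27773% vs spot over the period.
Per annum: 0.0327773 / (7/12) = 0.056190 = 5.62%.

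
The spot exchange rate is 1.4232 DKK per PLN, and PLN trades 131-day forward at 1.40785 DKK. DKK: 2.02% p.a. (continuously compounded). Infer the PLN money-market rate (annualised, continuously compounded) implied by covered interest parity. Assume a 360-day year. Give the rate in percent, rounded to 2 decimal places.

5.00%

T = 131/360 years.
CIP gives F = S · g_DKK/g_PLN, so g_DKK/g_PLN = 1.40785/1.4232 = 0.9892144.
DKK growth factor: e^(0.0202×131/360) = 1.0073776.
Hence g_PLN = 1.0183612.
r = ln(1.0183612)/(131/360) = 0.050001 → 5.00%.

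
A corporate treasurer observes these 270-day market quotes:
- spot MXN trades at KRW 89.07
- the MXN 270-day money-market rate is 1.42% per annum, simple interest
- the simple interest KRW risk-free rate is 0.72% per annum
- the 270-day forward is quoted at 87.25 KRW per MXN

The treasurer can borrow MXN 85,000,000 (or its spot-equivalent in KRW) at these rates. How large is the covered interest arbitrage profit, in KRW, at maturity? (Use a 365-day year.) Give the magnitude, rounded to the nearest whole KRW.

T = 270/365 years.
Invest the MXN and cover forward: 85,000,000 × 1.010504109589 × 87.25 = KRW 7,494,151,102.74.
Convert at spot and invest in KRW: 85,000,000 × 89.07 × 1.005326027397 = KRW 7,611,273,087.12.
The quoted forward undervalues MXN, so borrow MXN, convert to KRW at spot, deposit the KRW at 0.72%, and buy MXN forward at 87.25 to cover the loan.
The gap between the two covered legs is KRW 117,121,984.

KRW 117,121,984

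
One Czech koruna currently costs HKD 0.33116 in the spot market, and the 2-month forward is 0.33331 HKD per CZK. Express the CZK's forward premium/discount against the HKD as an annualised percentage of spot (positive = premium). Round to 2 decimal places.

T = 2/12 years.
Period premium: (0.33331 − 0.33116)/0.33116 = 0.0064923.
Per annum: 0.0064923 / (2/12) = 0.038954 = 3.90%.

+3.90%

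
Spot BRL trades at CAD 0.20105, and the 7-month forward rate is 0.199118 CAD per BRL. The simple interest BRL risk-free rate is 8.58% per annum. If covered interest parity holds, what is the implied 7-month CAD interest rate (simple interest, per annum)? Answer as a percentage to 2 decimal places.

6.85%

T = 7/12 years.
F/S = 0.199118/0.20105 = 0.9903905 = (growth of CAD) / (growth of BRL).
BRL growth factor: 1 + 0.0858×7/12 = 1.050050.
That pins the CAD growth at 1.0399595.
r = (1.0399595 − 1)/(7/12) = 0.068502 → 6.85%.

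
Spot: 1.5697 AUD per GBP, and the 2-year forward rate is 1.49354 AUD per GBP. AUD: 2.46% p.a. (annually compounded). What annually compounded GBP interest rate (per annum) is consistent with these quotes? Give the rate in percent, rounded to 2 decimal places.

5.04%

T = 2 years.
CIP gives F = S · g_AUD/g_GBP, so g_AUD/g_GBP = 1.49354/1.5697 = 0.9514812.
AUD growth factor: (1 + 0.0246)^2 = 1.0498052.
That pins the GBP growth at 1.1033378.
Annualise: 1.1033378^(1/2) − 1 = 0.050399 = 5.04%.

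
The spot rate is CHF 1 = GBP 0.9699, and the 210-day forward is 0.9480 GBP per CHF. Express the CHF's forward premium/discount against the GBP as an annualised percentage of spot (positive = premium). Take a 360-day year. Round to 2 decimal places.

T = 210/360 years.
CHF trades forward at -2.25796% vs spot over the period.
×(1/T) gives -3.87% p.a.

-3.87%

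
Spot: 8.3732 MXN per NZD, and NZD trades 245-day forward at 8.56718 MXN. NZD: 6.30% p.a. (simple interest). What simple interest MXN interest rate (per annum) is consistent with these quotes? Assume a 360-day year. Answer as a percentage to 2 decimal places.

T = 245/360 years.
CIP gives F = S · g_MXN/g_NZD, so g_MXN/g_NZD = 8.56718/8.3732 = 1.0231668.
NZD growth factor: 1 + 0.0630×245/360 = 1.042875.
That pins the MXN growth at 1.0670351.
r = (1.0670351 − 1)/(245/360) = 0.098501 → 9.85%.

9.85%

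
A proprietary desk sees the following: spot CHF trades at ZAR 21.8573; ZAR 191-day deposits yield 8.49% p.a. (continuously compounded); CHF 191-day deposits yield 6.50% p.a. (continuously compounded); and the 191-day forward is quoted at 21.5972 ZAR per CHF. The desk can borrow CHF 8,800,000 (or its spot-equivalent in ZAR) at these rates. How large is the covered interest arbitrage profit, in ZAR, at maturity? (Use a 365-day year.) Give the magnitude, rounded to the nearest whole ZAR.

ZAR 4,451,162

T = 191/365 years.
Keep in CHF, deliver into the forward: 8,800,000·1.03459877922·21.5972 = ZAR 196,631,043.44.
Swap to ZAR now, deposit: 8,800,000·21.8573·1.04542878652 = ZAR 201,082,205.42.
The quoted forward undervalues CHF, so borrow CHF, convert to ZAR at spot, deposit the ZAR at 8.49%, and buy CHF forward at 21.5972 to cover the loan.
Profit = 201,082,205.42 − 196,631,043.44 = ZAR 4,451,162.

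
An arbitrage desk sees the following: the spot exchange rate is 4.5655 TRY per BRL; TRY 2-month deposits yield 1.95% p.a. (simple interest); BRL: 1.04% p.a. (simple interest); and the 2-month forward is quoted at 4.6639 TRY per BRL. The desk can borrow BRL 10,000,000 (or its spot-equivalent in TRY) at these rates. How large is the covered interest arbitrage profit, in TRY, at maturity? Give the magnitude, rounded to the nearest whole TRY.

T = 2/12 years.
Route A — deposit BRL, sell forward: 10,000,000 × 1.0017333333 × 4.6639 = TRY 46,719,840.93.
Route B — convert at spot, deposit TRY: 10,000,000 × 4.5655 × 1.003250 = TRY 45,803,378.75.
The quoted forward overvalues BRL, so borrow TRY, buy BRL at spot, deposit the BRL at 1.04%, and sell the proceeds forward at 4.6639.
Arbitrage profit = |46,719,840.93 − 45,803,378.75| = TRY 916,462.

TRY 916,462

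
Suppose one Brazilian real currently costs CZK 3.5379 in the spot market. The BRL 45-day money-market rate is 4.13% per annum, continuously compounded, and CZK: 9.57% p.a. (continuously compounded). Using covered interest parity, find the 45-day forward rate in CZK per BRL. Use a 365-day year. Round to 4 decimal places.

3.5617

T = 45/365 years.
CZK accumulates by e^(0.0957×45/365) = 1.0118685.
BRL growth factor: e^(0.0413×45/365) = 1.0051048.
Forward (CZK per BRL) = 3.5379 × 1.0118685 / 1.0051048 = 3.561708.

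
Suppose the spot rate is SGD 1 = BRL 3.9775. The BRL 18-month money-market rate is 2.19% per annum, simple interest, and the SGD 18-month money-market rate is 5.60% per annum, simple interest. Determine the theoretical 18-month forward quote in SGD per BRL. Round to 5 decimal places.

T = 18/12 years.
BRL growth factor: 1 + 0.0219×18/12 = 1.032850.
Growth of 1 SGD over T: 1 + 0.0560×18/12 = 1.084000.
So F = 3.9775 × 1.032850 / 1.084000 = 3.789816 (BRL/SGD).
Quoted the other way: 1/3.789816 = 0.26387 SGD per BRL.

0.26387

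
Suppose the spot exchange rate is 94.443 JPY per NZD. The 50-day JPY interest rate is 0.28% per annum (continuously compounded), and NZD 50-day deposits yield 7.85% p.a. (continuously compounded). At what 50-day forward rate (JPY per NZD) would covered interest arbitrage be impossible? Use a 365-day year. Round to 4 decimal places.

93.4687

T = 50/365 years.
Growth of 1 JPY over T: e^(0.0028×50/365) = 1.00038364.
Growth of 1 NZD over T: e^(0.0785×50/365) = 1.01081145.
So F = 94.443 × 1.00038364 / 1.01081145 = 93.468700 (JPY/NZD).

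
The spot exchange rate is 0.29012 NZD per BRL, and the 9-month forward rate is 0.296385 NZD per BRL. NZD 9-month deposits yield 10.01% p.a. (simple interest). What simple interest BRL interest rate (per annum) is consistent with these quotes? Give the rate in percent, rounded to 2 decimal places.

T = 9/12 years.
By CIP, F/S equals the NZD-to-BRL growth ratio: 0.296385/0.29012 = 1.0215945.
The NZD side grows by 1 + 0.1001×9/12 = 1.075075.
That pins the BRL growth at 1.052350.
(1.052350 − 1)/T = 0.069800, i.e. 6.98%.

6.98%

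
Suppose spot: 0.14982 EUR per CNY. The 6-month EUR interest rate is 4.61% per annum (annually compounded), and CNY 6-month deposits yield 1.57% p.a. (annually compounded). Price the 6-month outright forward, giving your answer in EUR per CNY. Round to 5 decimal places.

0.15205

T = 6/12 years.
EUR growth factor: (1 + 0.0461)^(6/12) = 1.0227903.
Growth of 1 CNY over T: (1 + 0.0157)^(6/12) = 1.0078194.
CIP: F = S · (grow EUR)/(grow CNY) = 0.14982 × 1.0227903/1.0078194 = 0.1520455 EUR per CNY.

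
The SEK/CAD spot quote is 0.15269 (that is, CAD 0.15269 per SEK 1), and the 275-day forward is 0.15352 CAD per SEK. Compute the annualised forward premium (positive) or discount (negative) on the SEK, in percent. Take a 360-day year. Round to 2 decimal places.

T = 275/360 years.
Period premium: (0.15352 − 0.15269)/0.15269 = 0.0054359.
×(1/T) gives 0.71% p.a.

+0.71%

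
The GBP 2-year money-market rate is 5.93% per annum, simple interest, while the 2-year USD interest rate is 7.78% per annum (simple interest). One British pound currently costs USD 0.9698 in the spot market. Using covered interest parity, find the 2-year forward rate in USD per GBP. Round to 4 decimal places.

T = 2 years.
USD accumulates by 1 + 0.0778×2 = 1.155600.
Growth of 1 GBP over T: 1 + 0.0593×2 = 1.118600.
So F = 0.9698 × 1.155600 / 1.118600 = 1.001878 (USD/GBP).

1.0019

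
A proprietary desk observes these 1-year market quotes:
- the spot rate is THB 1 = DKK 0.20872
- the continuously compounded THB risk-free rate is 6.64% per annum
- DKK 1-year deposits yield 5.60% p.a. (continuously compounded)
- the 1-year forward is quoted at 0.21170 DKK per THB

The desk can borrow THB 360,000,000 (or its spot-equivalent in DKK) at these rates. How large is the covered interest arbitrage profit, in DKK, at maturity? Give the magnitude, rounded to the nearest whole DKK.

T = 1 year.
Invest the THB and cover forward: 360,000,000 × 1.0686540933 × 0.21170 = DKK 81,444,265.76.
Convert at spot and invest in DKK: 360,000,000 × 0.20872 × 1.0575976837 = DKK 79,467,043.88.
The quoted forward overvalues THB, so borrow DKK, buy THB at spot, deposit the THB at 6.64%, and sell the proceeds forward at 0.21170.
Arbitrage profit = |81,444,265.76 − 79,467,043.88| = DKK 1,977,222.

DKK 1,977,222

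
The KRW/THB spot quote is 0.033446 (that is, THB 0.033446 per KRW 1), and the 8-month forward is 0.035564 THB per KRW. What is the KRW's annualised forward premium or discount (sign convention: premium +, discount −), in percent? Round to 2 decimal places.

+9.50%

T = 8/12 years.
(F − S)/S = (0.035564 − 0.033446)/0.033446 = 0.0633260.
×(1/T) gives 9.50% p.a.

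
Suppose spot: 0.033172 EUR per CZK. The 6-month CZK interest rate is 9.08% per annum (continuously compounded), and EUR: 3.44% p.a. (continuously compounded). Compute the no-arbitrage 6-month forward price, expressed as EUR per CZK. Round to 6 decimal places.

T = 6/12 years.
EUR accumulates by e^(0.0344×6/12) = 1.0173488.
CZK accumulates by e^(0.0908×6/12) = 1.0464464.
CIP: F = S · (grow EUR)/(grow CZK) = 0.033172 × 1.0173488/1.0464464 = 0.03224962 EUR per CZK.

0.032250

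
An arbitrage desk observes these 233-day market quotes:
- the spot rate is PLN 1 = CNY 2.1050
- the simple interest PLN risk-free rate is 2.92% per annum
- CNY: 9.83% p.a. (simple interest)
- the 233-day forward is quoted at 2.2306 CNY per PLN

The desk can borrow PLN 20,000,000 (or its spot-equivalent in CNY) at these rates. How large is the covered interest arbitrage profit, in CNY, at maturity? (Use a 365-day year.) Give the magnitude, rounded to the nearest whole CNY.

T = 233/365 years.
Invest the PLN and cover forward: 20,000,000 × 1.018640 × 2.2306 = CNY 45,443,567.68.
Convert at spot and invest in CNY: 20,000,000 × 2.1050 × 1.062750411 = CNY 44,741,792.30.
The quoted forward overvalues PLN, so borrow CNY, buy PLN at spot, deposit the PLN at 2.92%, and sell the proceeds forward at 2.2306.
Profit = 45,443,567.68 − 44,741,792.30 = CNY 701,775.

CNY 701,775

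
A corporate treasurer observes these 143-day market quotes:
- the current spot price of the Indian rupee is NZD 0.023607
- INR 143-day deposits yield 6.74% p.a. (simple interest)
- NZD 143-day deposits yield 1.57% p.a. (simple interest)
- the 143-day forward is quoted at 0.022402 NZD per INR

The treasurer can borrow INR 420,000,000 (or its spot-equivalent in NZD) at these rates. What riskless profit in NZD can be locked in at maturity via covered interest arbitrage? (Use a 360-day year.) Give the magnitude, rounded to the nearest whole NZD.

T = 143/360 years.
Route A — deposit INR, sell forward: 420,000,000 × 1.026772778 × 0.022402 = NZD 9,660,740.78.
Route B — convert at spot, deposit NZD: 420,000,000 × 0.023607 × 1.006236389 = NZD 9,976,773.42.
The quoted forward undervalues INR, so borrow INR, convert to NZD at spot, deposit the NZD at 1.57%, and buy INR forward at 0.022402 to cover the loan.
Arbitrage profit = |9,660,740.78 − 9,976,773.42| = NZD 316,033.

NZD 316,033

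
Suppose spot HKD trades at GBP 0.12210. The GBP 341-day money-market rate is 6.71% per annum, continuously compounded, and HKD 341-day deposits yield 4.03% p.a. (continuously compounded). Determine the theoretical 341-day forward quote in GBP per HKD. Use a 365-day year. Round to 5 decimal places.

T = 341/365 years.
GBP growth factor: e^(0.0671×341/365) = 1.0646945.
HKD growth factor: e^(0.0403×341/365) = 1.0383679.
Forward (GBP per HKD) = 0.1221 × 1.0646945 / 1.0383679 = 0.1251957.

0.12520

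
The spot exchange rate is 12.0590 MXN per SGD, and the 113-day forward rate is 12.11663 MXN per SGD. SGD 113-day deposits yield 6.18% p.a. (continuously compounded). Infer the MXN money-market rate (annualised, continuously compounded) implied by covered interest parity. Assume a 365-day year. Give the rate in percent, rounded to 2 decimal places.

T = 113/365 years.
CIP gives F = S · g_MXN/g_SGD, so g_MXN/g_SGD = 12.11663/12.059 = 1.0047790.
The SGD side grows by e^(0.0618×113/365) = 1.0193168.
Hence g_MXN = 1.0241881.
Take logs: ln 1.0241881 / (113/365) = 0.077200, so 7.72%.

7.72%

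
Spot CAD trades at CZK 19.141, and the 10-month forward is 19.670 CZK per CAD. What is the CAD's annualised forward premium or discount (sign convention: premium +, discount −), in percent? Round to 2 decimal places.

+3.32%

T = 10/12 years.
(F − S)/S = (19.670 − 19.141)/19.141 = 0.0276370.
Per annum: 0.0276370 / (10/12) = 0.033164 = 3.32%.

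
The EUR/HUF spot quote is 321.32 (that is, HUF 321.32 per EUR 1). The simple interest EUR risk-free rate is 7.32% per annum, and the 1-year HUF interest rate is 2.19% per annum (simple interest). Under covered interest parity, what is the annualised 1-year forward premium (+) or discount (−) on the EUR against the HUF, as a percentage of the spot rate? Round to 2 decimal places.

-4.78%

T = 1 year.
CIP forward (HUF per EUR) = 321.32 × 1.021900/1.073200 = 305.96059.
Annualised premium = (F − S)/S × (1/T) = (305.96059 − 321.32)/321.32 ÷ 1 = -4.78%.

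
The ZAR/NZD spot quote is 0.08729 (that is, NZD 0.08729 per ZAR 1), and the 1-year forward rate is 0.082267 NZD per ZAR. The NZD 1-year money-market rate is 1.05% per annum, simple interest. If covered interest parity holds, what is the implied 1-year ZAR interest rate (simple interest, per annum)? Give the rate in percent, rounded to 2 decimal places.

T = 1 year.
CIP gives F = S · g_NZD/g_ZAR, so g_NZD/g_ZAR = 0.082267/0.08729 = 0.9424562.
The NZD side grows by 1 + 0.0105×1 = 1.010500.
That pins the ZAR growth at 1.0721984.
(1.0721984 − 1)/T = 0.072198, i.e. 7.22%.

7.22%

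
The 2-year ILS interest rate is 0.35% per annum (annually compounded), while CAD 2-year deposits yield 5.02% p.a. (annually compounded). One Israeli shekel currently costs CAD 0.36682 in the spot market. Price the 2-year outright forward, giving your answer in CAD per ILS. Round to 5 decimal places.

T = 2 years.
Growth of 1 CAD over T: (1 + 0.0502)^2 = 1.102920.
ILS accumulates by (1 + 0.0035)^2 = 1.0070123.
CIP: F = S · (grow CAD)/(grow ILS) = 0.36682 × 1.102920/1.0070123 = 0.4017559 CAD per ILS.

0.40176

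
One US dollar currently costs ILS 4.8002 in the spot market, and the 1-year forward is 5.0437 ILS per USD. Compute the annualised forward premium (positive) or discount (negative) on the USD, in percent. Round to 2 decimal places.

T = 1 year.
USD trades forward at +5.07271% vs spot over the period.
Annualise by dividing by T: 0.0507271 / 1 = 0.050727 → 5.07%.

+5.07%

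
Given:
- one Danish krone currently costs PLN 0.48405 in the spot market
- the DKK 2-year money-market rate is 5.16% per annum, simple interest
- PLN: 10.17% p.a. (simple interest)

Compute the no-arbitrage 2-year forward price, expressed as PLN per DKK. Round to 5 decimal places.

0.52801

T = 2 years.
PLN accumulates by 1 + 0.1017×2 = 1.203400.
DKK accumulates by 1 + 0.0516×2 = 1.103200.
So F = 0.48405 × 1.203400 / 1.103200 = 0.5280147 (PLN/DKK).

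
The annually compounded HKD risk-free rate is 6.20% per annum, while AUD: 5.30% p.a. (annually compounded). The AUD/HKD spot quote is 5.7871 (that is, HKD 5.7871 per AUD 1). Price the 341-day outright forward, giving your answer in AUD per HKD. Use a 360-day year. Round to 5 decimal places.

0.17141

T = 341/360 years.
Growth of 1 HKD over T: (1 + 0.0620)^(341/360) = 1.0586337.
AUD accumulates by (1 + 0.0530)^(341/360) = 1.0501338.
Forward (HKD per AUD) = 5.7871 × 1.0586337 / 1.0501338 = 5.833941.
Quoted the other way: 1/5.833941 = 0.17141 AUD per HKD.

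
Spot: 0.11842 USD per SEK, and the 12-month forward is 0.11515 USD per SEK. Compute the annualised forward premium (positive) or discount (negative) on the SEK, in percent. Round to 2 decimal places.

-2.76%

T = 1 year.
Period premium: (0.11515 − 0.11842)/0.11842 = -0.0276136.
×(1/T) gives -2.76% p.a.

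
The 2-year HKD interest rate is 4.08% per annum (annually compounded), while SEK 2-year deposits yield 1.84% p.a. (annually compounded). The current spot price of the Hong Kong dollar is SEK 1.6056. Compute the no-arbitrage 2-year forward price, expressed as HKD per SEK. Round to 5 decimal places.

0.65052

T = 2 years.
SEK accumulates by (1 + 0.0184)^2 = 1.0371386.
Growth of 1 HKD over T: (1 + 0.0408)^2 = 1.0832646.
Forward (SEK per HKD) = 1.6056 × 1.0371386 / 1.0832646 = 1.537233.
Quoted the other way: 1/1.537233 = 0.65052 HKD per SEK.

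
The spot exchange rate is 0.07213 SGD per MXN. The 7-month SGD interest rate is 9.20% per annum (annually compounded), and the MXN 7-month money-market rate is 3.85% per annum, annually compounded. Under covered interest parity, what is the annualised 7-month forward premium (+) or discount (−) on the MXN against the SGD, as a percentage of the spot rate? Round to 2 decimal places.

+5.10%

T = 7/12 years.
CIP forward (SGD per MXN) = 0.07213 × 1.0526804/1.0222814 = 0.07427489.
(F − S)/S ÷ T = (0.07427489 − 0.07213)/0.07213/(7/12) = 0.050977 → 5.10%.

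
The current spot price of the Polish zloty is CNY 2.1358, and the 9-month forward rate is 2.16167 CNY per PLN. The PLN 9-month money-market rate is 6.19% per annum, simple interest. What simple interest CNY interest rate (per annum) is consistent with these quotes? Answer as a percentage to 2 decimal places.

7.88%

T = 9/12 years.
F/S = 2.16167/2.1358 = 1.0121126 = (growth of CNY) / (growth of PLN).
PLN growth factor: 1 + 0.0619×9/12 = 1.046425.
So the CNY growth factor = 1.0590999.
(1.0590999 − 1)/T = 0.078800, i.e. 7.88%.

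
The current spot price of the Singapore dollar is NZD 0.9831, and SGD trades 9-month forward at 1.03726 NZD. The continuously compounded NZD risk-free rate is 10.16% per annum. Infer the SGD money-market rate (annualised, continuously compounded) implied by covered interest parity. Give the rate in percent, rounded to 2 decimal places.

T = 9/12 years.
CIP gives F = S · g_NZD/g_SGD, so g_NZD/g_SGD = 1.03726/0.9831 = 1.0550910.
The NZD side grows by e^(0.1016×9/12) = 1.0791784.
Hence g_SGD = 1.0228297.
Take logs: ln 1.0228297 / (9/12) = 0.030097, so 3.01%.

3.01%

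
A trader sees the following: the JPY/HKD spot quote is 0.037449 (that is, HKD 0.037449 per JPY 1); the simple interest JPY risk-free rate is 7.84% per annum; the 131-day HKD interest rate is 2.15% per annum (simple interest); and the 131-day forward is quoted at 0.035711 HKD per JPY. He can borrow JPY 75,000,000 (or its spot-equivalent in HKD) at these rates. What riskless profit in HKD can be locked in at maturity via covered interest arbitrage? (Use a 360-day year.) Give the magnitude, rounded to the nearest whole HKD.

T = 131/360 years.
Route A — deposit JPY, sell forward: 75,000,000 × 1.028528889 × 0.035711 = HKD 2,754,734.64.
Route B — convert at spot, deposit HKD: 75,000,000 × 0.037449 × 1.007823611 = HKD 2,830,648.98.
The quoted forward undervalues JPY, so borrow JPY, convert to HKD at spot, deposit the HKD at 2.15%, and buy JPY forward at 0.035711 to cover the loan.
Profit = 2,830,648.98 − 2,754,734.64 = HKD 75,914.

HKD 75,914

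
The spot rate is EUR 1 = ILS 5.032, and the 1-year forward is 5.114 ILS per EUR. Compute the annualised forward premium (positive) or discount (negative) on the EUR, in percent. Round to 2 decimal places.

+1.63%

T = 1 year.
EUR trades forward at +1.62957% vs spot over the period.
Annualise by dividing by T: 0.0162957 / 1 = 0.016296 → 1.63%.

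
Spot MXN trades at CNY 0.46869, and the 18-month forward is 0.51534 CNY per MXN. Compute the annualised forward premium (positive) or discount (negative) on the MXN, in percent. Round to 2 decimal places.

T = 18/12 years.
Period premium: (0.51534 − 0.46869)/0.46869 = 0.0995327.
×(1/T) gives 6.64% p.a.

+6.64%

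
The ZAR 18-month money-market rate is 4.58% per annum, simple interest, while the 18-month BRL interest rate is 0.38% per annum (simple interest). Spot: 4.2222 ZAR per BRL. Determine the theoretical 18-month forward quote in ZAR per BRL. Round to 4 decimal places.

T = 18/12 years.
Growth of 1 ZAR over T: 1 + 0.0458×18/12 = 1.068700.
Growth of 1 BRL over T: 1 + 0.0038×18/12 = 1.005700.
CIP: F = S · (grow ZAR)/(grow BRL) = 4.2222 × 1.068700/1.005700 = 4.486691 ZAR per BRL.

4.4867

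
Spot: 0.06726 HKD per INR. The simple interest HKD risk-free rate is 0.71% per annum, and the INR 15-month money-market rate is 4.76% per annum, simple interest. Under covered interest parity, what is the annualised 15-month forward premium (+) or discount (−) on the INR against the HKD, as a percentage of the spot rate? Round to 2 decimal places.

T = 15/12 years.
CIP forward (HKD per INR) = 0.06726 × 1.008875/1.059500 = 0.06404618.
(F − S)/S ÷ T = (0.06404618 − 0.06726)/0.06726/(15/12) = -0.038226 → -3.82%.

-3.82%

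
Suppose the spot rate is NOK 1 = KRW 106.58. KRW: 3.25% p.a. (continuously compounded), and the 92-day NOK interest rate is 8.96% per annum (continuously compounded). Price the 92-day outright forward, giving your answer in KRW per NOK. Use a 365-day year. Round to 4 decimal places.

T = 92/365 years.
KRW accumulates by e^(0.0325×92/365) = 1.008225425.
NOK growth factor: e^(0.0896×92/365) = 1.022841061.
CIP: F = S · (grow KRW)/(grow NOK) = 106.58 × 1.008225425/1.022841061 = 105.057051 KRW per NOK.

105.0571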